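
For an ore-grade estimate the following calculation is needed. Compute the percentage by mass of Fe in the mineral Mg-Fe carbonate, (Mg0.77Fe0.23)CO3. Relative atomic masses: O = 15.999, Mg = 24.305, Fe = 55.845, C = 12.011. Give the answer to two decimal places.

14.03 weight percent

Formula mass = 0.77×24.305 + 0.23×55.845 + 1×12.011 + 3×15.999 = 91.567 g/mol, of which 12.844 g is Fe.
So Fe makes up 12.844/91.567 = 0.1403 of the mass, i.e. 14.03%.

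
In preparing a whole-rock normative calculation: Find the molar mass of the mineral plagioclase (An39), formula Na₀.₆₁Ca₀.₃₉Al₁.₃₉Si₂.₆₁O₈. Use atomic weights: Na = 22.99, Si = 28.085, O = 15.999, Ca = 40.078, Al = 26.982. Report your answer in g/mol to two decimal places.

The formula mass is the sum 0.61·22.99 + 0.39·40.078 + 1.39·26.982 + 2.61·28.085 + 8·15.999.

268.45 g/mol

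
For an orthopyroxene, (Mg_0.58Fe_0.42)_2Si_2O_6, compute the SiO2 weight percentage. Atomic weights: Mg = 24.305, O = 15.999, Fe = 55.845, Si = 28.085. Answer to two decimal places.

52.87 wt%

Molar mass of (Mg_0.58Fe_0.42)_2Si_2O_6 = 1.16×24.305 + 0.84×55.845 + 2×28.085 + 6×15.999 = 227.268 g/mol.
Each formula unit contains 2 Si, equivalent to 2/1 = 2.0000 mol SiO2.
M(SiO2) = 1×28.085 + 2×15.999 = 60.083 g/mol.
Mass of SiO2 per formula unit = 2.0000 × 60.083 = 120.166 g.
SiO2 wt% = 120.166 / 227.268 × 100 = 52.87%.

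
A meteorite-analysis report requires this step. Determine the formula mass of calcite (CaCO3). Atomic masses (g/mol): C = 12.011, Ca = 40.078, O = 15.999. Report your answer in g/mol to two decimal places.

100.09 g/mol

Ca: 1 × 40.078 = 40.0780
C: 1 × 12.011 = 12.0110
O: 3 × 15.999 = 47.9970
Summing the contributions gives the formula mass.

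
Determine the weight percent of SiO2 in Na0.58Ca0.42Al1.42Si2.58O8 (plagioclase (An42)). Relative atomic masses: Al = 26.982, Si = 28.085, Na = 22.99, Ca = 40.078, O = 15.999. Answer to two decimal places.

57.64 wt%

Molar mass of Na0.58Ca0.42Al1.42Si2.58O8 = 0.58×22.99 + 0.42×40.078 + 1.42×26.982 + 2.58×28.085 + 8×15.999 = 268.933 g/mol.
Each formula unit contains 2.58 Si, equivalent to 2.58/1 = 2.5800 mol SiO2.
M(SiO2) = 1×28.085 + 2×15.999 = 60.083 g/mol.
Mass of SiO2 per formula unit = 2.5800 × 60.083 = 155.014 g.
SiO2 wt% = 155.014 / 268.933 × 100 = 57.64%.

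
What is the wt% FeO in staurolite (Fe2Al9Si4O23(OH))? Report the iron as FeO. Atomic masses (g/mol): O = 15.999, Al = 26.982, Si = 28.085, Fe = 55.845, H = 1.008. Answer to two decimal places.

16.87 wt%

M(Fe2Al9Si4O23(OH)) = 851.852 g/mol; M(FeO) = 71.844 g/mol.
Moles FeO per formula unit = 2 Fe ÷ 1 = 2.0000.
FeO fraction = (2.0000 × 71.844) / 851.852 = 143.688/851.852 = 0.1687.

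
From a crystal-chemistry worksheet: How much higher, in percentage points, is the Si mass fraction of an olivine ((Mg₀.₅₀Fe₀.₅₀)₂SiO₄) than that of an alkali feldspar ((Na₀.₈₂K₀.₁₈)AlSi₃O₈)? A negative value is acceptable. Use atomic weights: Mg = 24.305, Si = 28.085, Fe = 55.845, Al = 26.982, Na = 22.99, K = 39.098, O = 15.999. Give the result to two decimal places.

-15.47 percentage points

First mineral: 28.085 g Si in 172.231 g formula = 16.31 wt% Si.
Second mineral: 84.255 g Si in 265.118 g formula = 31.78 wt% Si.
16.31% − 31.78% gives a difference of -15.47 percentage points.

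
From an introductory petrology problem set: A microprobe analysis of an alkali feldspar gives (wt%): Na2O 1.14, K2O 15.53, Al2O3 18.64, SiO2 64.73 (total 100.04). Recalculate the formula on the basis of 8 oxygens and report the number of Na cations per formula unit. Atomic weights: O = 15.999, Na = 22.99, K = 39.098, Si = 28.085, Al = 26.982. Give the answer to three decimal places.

0.102 Na apfu

Na2O (M=61.979): mol = 0.01839; Na = 0.03678, O = 0.01839.
K2O (M=94.195): mol = 0.16487; K = 0.32974, O = 0.16487.
Al2O3 (M=101.961): mol = 0.18281; Al = 0.36562, O = 0.54843.
SiO2 (M=60.083): mol = 1.07734; Si = 1.07734, O = 2.15468.
ΣO = 2.88637; factor = 8/ΣO = 2.77165.
Na apfu = 0.03678 × 2.77165 = 0.102.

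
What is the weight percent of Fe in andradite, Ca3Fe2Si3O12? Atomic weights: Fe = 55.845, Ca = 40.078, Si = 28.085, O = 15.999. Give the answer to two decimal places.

21.98 wt%

M(Ca3Fe2Si3O12) = 508.167 g/mol.
Fe contributes 2 × 55.845 = 111.690 g per mole.
111.690/508.167 = 0.2198 → 21.98%.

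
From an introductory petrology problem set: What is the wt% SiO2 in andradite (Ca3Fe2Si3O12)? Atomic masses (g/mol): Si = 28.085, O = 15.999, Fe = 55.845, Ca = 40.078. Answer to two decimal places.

Formula mass = 508.167 g/mol.
3 Si → 3.0000 mol SiO2 per formula unit; M(SiO2) = 60.083, so SiO2 mass = 180.249 g.
180.249/508.167 × 100 = 35.47 wt%.

35.47 wt%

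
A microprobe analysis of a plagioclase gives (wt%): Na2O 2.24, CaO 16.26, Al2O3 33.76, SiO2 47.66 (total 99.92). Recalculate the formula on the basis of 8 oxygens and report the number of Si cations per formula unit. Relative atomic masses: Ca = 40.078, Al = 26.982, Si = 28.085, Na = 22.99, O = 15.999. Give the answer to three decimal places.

Na2O (M=61.979): mol = 0.03614; Na = 0.07228, O = 0.03614.
CaO (M=56.077): mol = 0.28996; Ca = 0.28996, O = 0.28996.
Al2O3 (M=101.961): mol = 0.33111; Al = 0.66222, O = 0.99333.
SiO2 (M=60.083): mol = 0.79324; Si = 0.79324, O = 1.58648.
ΣO = 2.90591; factor = 8/ΣO = 2.75301.
Si apfu = 0.79324 × 2.75301 = 2.184.

2.184 Si apfu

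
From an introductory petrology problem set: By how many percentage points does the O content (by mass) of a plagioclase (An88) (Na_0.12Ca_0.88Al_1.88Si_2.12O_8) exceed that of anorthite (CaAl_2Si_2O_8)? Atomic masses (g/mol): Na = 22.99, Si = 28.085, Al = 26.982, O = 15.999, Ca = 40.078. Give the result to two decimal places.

O in Na_0.12Ca_0.88Al_1.88Si_2.12O_8: molar mass 276.286 g/mol; 8×15.999 = 127.992 g → 46.33 wt%.
O in CaAl_2Si_2O_8: molar mass 278.204 g/mol; 8×15.999 = 127.992 g → 46.01 wt%.
Difference = 46.33 − 46.01 = 0.32 percentage points.

0.32 percentage points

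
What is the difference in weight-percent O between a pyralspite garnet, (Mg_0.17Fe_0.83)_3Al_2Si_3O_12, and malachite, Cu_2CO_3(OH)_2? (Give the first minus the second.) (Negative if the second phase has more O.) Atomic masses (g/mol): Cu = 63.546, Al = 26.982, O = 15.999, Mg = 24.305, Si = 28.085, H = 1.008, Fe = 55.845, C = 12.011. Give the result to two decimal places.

3.68 percentage points

O in (Mg_0.17Fe_0.83)_3Al_2Si_3O_12: molar mass 481.657 g/mol; 12×15.999 = 191.988 g → 39.86 wt%.
O in Cu_2CO_3(OH)_2: molar mass 221.114 g/mol; 5×15.999 = 79.995 g → 36.18 wt%.
Difference = 39.86 − 36.18 = 3.68 percentage points.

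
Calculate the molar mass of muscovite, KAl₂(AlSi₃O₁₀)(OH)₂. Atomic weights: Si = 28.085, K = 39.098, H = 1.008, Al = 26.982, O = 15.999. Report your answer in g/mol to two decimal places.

The formula mass is the sum 1(39.098) + 3(26.982) + 3(28.085) + 12(15.999) + 2(1.008).

398.30 g/mol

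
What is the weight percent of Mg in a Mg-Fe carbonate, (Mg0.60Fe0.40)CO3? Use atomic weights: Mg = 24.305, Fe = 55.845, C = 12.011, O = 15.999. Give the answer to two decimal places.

15.05 weight percent

Formula mass = 0.60×24.305 + 0.40×55.845 + 1×12.011 + 3×15.999 = 96.929 g/mol, of which 14.583 g is Mg.
So Mg makes up 14.583/96.929 = 0.1505 of the mass, i.e. 15.05%.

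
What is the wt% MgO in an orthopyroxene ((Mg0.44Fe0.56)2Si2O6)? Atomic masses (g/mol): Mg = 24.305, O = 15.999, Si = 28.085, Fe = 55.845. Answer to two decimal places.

Formula mass = 236.099 g/mol.
0.88 Mg → 0.8800 mol MgO per formula unit; M(MgO) = 40.304, so MgO mass = 35.468 g.
35.468/236.099 × 100 = 15.02 wt%.

15.02 wt%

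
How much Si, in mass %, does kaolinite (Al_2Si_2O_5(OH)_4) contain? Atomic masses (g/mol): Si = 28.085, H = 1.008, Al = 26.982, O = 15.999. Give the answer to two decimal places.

21.76 mass %

Formula mass = 2×26.982 + 2×28.085 + 9×15.999 + 4×1.008 = 258.157 g/mol, of which 56.170 g is Si.
So Si makes up 56.170/258.157 = 0.2176 of the mass, i.e. 21.76%.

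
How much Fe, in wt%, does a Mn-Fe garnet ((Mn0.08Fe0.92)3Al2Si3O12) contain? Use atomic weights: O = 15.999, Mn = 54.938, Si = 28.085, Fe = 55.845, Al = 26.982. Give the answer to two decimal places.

Formula mass = 0.24*54.938 + 2.76*55.845 + 2*26.982 + 3*28.085 + 12*15.999 = 497.524 g/mol, of which 154.132 g is Fe.
So Fe makes up 154.132/497.524 = 0.3098 of the mass, i.e. 30.98%.

30.98 wt%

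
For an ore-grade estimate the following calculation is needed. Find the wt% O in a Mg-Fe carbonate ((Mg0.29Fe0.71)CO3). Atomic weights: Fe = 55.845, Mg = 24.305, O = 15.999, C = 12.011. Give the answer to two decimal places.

44.98 wt%

Molar mass of (Mg0.29Fe0.71)CO3: 0.29×24.305 + 0.71×55.845 + 1×12.011 + 3×15.999 = 106.706 g/mol.
Mass of O per formula unit: 3 × 15.999 = 47.997 g.
Weight fraction O = 47.997 / 106.706 = 0.4498.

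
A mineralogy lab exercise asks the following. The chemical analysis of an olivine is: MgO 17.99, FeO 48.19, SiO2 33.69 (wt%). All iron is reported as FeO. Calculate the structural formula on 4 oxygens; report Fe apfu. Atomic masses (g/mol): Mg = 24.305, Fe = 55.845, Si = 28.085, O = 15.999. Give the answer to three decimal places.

1.199 Fe apfu

MgO: 17.99/40.304 = 0.44636 mol → 0.44636 mol Mg, 0.44636 mol O.
FeO: 48.19/71.844 = 0.67076 mol → 0.67076 mol Fe, 0.67076 mol O.
SiO2: 33.69/60.083 = 0.56072 mol → 0.56072 mol Si, 1.12144 mol O.
Total oxygen = 2.23856 mol. Normalization factor = 4/2.23856 = 1.78686.
Fe per 4 O = 0.67076 × 1.78686 = 1.199.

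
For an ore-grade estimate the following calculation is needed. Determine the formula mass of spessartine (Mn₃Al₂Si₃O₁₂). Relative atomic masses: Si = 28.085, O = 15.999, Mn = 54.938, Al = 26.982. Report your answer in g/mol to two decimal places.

Mn: 3 × 54.938 = 164.8140
Al: 2 × 26.982 = 53.9640
Si: 3 × 28.085 = 84.2550
O: 12 × 15.999 = 191.9880
Summing the contributions gives the formula mass.

495.02 g/mol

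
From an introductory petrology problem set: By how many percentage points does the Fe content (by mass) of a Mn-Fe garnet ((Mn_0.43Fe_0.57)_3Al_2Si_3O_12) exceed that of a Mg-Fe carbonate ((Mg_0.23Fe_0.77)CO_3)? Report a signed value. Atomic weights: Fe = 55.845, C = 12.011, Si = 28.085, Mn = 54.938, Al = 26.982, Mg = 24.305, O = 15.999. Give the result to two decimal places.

-20.37 percentage points

Fe in (Mn_0.43Fe_0.57)_3Al_2Si_3O_12: molar mass 496.572 g/mol; 1.71×55.845 = 95.495 g → 19.23 wt%.
Fe in (Mg_0.23Fe_0.77)CO_3: molar mass 108.599 g/mol; 0.77×55.845 = 43.001 g → 39.60 wt%.
Difference = 19.23 − 39.60 = -20.37 percentage points.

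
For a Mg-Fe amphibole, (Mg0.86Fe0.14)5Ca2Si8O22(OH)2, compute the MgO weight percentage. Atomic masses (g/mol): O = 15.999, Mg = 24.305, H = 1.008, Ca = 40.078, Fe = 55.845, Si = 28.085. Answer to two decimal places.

M((Mg0.86Fe0.14)5Ca2Si8O22(OH)2) = 834.431 g/mol; M(MgO) = 40.304 g/mol.
Moles MgO per formula unit = 4.30 Mg ÷ 1 = 4.3000.
MgO fraction = (4.3000 × 40.304) / 834.431 = 173.307/834.431 = 0.2077.

20.77 wt%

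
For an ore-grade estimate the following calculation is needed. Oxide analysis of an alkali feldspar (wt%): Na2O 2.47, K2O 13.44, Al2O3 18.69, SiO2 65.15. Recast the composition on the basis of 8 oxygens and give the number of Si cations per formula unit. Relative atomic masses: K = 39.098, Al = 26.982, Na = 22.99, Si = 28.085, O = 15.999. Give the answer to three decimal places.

2.990 Si apfu

2.47 wt% Na2O ÷ 61.979 g/mol = 0.03985 mol, giving 0.07970 Na and 0.03985 O.
13.44 wt% K2O ÷ 94.195 g/mol = 0.14268 mol, giving 0.28536 K and 0.14268 O.
18.69 wt% Al2O3 ÷ 101.961 g/mol = 0.18331 mol, giving 0.36662 Al and 0.54993 O.
65.15 wt% SiO2 ÷ 60.083 g/mol = 1.08433 mol, giving 1.08433 Si and 2.16866 O.
Oxygen sums to 2.90112; scaling by 8/2.90112 = 2.75756 puts the formula on 8 O.
Si: 1.08433 × 2.75756 = 2.990 atoms per formula unit.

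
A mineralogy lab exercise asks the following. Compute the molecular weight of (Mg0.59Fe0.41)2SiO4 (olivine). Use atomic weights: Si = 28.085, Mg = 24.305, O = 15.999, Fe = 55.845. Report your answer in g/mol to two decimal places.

166.55 g/mol

M = 1.18*24.305 + 0.82*55.845 + 1*28.085 + 4*15.999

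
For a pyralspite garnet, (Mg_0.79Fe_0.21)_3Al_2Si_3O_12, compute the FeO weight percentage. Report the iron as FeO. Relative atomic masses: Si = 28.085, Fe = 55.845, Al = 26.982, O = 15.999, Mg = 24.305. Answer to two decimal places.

Molar mass of (Mg_0.79Fe_0.21)_3Al_2Si_3O_12 = 2.37*24.305 + 0.63*55.845 + 2*26.982 + 3*28.085 + 12*15.999 = 422.992 g/mol.
Each formula unit contains 0.63 Fe, equivalent to 0.63/1 = 0.6300 mol FeO.
M(FeO) = 1×55.845 + 1×15.999 = 71.844 g/mol.
Mass of FeO per formula unit = 0.6300 × 71.844 = 45.262 g.
FeO wt% = 45.262 / 422.992 × 100 = 10.70%.

10.70 wt%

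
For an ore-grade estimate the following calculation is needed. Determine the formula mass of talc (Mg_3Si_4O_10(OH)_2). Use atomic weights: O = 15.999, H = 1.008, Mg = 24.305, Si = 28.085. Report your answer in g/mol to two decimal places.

379.26 g/mol

The formula mass is the sum 3*24.305 + 4*28.085 + 12*15.999 + 2*1.008.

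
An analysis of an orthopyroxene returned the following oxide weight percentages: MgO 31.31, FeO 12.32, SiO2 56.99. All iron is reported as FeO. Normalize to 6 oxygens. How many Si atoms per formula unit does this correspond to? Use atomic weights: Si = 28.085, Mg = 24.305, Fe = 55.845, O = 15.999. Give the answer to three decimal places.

2.000 Si apfu

MgO (M=40.304): mol = 0.77685; Mg = 0.77685, O = 0.77685.
FeO (M=71.844): mol = 0.17148; Fe = 0.17148, O = 0.17148.
SiO2 (M=60.083): mol = 0.94852; Si = 0.94852, O = 1.89704.
ΣO = 2.84537; factor = 6/ΣO = 2.10869.
Si apfu = 0.94852 × 2.10869 = 2.000.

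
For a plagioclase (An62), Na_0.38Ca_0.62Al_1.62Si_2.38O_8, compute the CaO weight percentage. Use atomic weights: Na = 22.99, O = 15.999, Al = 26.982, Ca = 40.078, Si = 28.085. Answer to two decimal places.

12.78 wt%

Molar mass of Na_0.38Ca_0.62Al_1.62Si_2.38O_8 = 0.38×22.99 + 0.62×40.078 + 1.62×26.982 + 2.38×28.085 + 8×15.999 = 272.130 g/mol.
Each formula unit contains 0.62 Ca, equivalent to 0.62/1 = 0.6200 mol CaO.
M(CaO) = 1×40.078 + 1×15.999 = 56.077 g/mol.
Mass of CaO per formula unit = 0.6200 × 56.077 = 34.768 g.
CaO wt% = 34.768 / 272.130 × 100 = 12.78%.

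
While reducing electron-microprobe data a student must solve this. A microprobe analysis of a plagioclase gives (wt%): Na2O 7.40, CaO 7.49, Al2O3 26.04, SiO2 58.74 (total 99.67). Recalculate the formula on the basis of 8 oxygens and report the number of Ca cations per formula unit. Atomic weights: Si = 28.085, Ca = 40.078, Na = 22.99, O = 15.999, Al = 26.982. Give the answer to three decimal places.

Na2O (M=61.979): mol = 0.11940; Na = 0.23880, O = 0.11940.
CaO (M=56.077): mol = 0.13357; Ca = 0.13357, O = 0.13357.
Al2O3 (M=101.961): mol = 0.25539; Al = 0.51078, O = 0.76617.
SiO2 (M=60.083): mol = 0.97765; Si = 0.97765, O = 1.95530.
ΣO = 2.97444; factor = 8/ΣO = 2.68958.
Ca apfu = 0.13357 × 2.68958 = 0.359.

0.359 Ca apfu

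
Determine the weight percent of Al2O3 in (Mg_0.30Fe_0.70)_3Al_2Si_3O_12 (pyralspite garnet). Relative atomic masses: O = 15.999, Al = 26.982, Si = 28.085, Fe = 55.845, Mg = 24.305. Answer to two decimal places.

21.72 wt%

Molar mass of (Mg_0.30Fe_0.70)_3Al_2Si_3O_12 = 0.90×24.305 + 2.10×55.845 + 2×26.982 + 3×28.085 + 12×15.999 = 469.356 g/mol.
Each formula unit contains 2 Al, equivalent to 2/2 = 1.0000 mol Al2O3.
M(Al2O3) = 2×26.982 + 3×15.999 = 101.961 g/mol.
Mass of Al2O3 per formula unit = 1.0000 × 101.961 = 101.961 g.
Al2O3 wt% = 101.961 / 469.356 × 100 = 21.72%.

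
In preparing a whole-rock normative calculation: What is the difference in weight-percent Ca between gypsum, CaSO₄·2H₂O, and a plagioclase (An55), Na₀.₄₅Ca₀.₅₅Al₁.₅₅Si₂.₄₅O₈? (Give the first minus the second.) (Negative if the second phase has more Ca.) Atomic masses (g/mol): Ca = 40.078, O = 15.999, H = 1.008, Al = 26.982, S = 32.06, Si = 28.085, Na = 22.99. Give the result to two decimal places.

15.15 percentage points

M(CaSO₄·2H₂O) = 172.164 g/mol, so wt% Ca = 40.078/172.164 × 100 = 23.28%.
M(Na₀.₄₅Ca₀.₅₅Al₁.₅₅Si₂.₄₅O₈) = 271.011 g/mol, so wt% Ca = 22.043/271.011 × 100 = 8.13%.
23.28 − 8.13 = 15.15 pp.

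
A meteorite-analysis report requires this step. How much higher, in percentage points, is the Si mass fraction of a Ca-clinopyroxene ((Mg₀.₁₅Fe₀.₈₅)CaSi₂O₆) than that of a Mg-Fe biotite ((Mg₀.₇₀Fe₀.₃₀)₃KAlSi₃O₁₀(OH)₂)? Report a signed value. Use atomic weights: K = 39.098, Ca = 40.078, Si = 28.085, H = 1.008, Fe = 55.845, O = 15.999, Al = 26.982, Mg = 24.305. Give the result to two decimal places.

M((Mg₀.₁₅Fe₀.₈₅)CaSi₂O₆) = 243.356 g/mol, so wt% Si = 56.170/243.356 × 100 = 23.08%.
M((Mg₀.₇₀Fe₀.₃₀)₃KAlSi₃O₁₀(OH)₂) = 445.640 g/mol, so wt% Si = 84.255/445.640 × 100 = 18.91%.
23.08 − 18.91 = 4.17 pp.

4.17 percentage points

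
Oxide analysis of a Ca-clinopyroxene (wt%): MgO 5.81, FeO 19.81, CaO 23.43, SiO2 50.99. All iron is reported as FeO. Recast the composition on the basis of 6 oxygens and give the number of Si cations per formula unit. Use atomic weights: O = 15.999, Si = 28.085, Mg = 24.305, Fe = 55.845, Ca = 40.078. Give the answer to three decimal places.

2.009 Si apfu

5.81 wt% MgO ÷ 40.304 g/mol = 0.14415 mol, giving 0.14415 Mg and 0.14415 O.
19.81 wt% FeO ÷ 71.844 g/mol = 0.27574 mol, giving 0.27574 Fe and 0.27574 O.
23.43 wt% CaO ÷ 56.077 g/mol = 0.41782 mol, giving 0.41782 Ca and 0.41782 O.
50.99 wt% SiO2 ÷ 60.083 g/mol = 0.84866 mol, giving 0.84866 Si and 1.69732 O.
Oxygen sums to 2.53503; scaling by 6/2.53503 = 2.36684 puts the formula on 6 O.
Si: 0.84866 × 2.36684 = 2.009 atoms per formula unit.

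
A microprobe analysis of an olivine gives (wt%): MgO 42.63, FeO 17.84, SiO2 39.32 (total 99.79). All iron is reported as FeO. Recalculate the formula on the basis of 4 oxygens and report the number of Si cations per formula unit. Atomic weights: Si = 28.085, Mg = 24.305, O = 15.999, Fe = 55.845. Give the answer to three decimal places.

MgO: 42.63/40.304 = 1.05771 mol → 1.05771 mol Mg, 1.05771 mol O.
FeO: 17.84/71.844 = 0.24832 mol → 0.24832 mol Fe, 0.24832 mol O.
SiO2: 39.32/60.083 = 0.65443 mol → 0.65443 mol Si, 1.30886 mol O.
Total oxygen = 2.61489 mol. Normalization factor = 4/2.61489 = 1.52970.
Si per 4 O = 0.65443 × 1.52970 = 1.001.

1.001 Si apfu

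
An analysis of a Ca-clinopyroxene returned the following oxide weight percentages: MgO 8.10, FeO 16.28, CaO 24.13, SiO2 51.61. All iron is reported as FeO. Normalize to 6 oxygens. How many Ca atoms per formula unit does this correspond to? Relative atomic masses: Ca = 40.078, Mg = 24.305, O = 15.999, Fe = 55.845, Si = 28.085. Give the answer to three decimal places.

1.002 Ca apfu

MgO: 8.10/40.304 = 0.20097 mol → 0.20097 mol Mg, 0.20097 mol O.
FeO: 16.28/71.844 = 0.22660 mol → 0.22660 mol Fe, 0.22660 mol O.
CaO: 24.13/56.077 = 0.43030 mol → 0.43030 mol Ca, 0.43030 mol O.
SiO2: 51.61/60.083 = 0.85898 mol → 0.85898 mol Si, 1.71796 mol O.
Total oxygen = 2.57583 mol. Normalization factor = 6/2.57583 = 2.32935.
Ca per 6 O = 0.43030 × 2.32935 = 1.002.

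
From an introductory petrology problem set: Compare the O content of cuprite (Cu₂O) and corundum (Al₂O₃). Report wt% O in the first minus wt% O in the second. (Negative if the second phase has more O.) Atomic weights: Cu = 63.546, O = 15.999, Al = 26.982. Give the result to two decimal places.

-35.89 percentage points

M(Cu₂O) = 143.091 g/mol, so wt% O = 15.999/143.091 × 100 = 11.18%.
M(Al₂O₃) = 101.961 g/mol, so wt% O = 47.997/101.961 × 100 = 47.07%.
11.18 − 47.07 = -35.89 pp.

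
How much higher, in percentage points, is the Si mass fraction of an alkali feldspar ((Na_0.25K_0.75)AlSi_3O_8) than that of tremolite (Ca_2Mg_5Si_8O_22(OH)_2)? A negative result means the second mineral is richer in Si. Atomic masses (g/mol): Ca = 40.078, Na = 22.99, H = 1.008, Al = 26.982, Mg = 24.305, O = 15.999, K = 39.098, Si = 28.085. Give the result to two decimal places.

First mineral: 84.255 g Si in 274.300 g formula = 30.72 wt% Si.
Second mineral: 224.680 g Si in 812.353 g formula = 27.66 wt% Si.
30.72% − 27.66% gives a difference of 3.06 percentage points.

3.06 percentage points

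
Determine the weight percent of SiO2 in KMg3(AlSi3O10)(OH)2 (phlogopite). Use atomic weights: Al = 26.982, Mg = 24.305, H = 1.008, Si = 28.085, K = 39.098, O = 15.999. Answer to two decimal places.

Molar mass of KMg3(AlSi3O10)(OH)2 = 1×39.098 + 3×24.305 + 1×26.982 + 3×28.085 + 12×15.999 + 2×1.008 = 417.254 g/mol.
Each formula unit contains 3 Si, equivalent to 3/1 = 3.0000 mol SiO2.
M(SiO2) = 1×28.085 + 2×15.999 = 60.083 g/mol.
Mass of SiO2 per formula unit = 3.0000 × 60.083 = 180.249 g.
SiO2 wt% = 180.249 / 417.254 × 100 = 43.20%.

43.20 wt%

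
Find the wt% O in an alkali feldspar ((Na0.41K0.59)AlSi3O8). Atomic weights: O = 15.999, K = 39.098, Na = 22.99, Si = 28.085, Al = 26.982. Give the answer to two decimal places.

Formula mass = 0.41×22.99 + 0.59×39.098 + 1×26.982 + 3×28.085 + 8×15.999 = 271.723 g/mol, of which 127.992 g is O.
So O makes up 127.992/271.723 = 0.4710 of the mass, i.e. 47.10%.

47.10 weight percent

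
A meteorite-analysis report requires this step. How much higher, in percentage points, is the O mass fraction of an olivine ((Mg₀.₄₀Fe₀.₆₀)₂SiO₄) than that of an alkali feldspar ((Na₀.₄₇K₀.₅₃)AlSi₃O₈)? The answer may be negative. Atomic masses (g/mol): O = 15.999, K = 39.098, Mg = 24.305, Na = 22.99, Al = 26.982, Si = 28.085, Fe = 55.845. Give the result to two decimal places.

M((Mg₀.₄₀Fe₀.₆₀)₂SiO₄) = 178.539 g/mol, so wt% O = 63.996/178.539 × 100 = 35.84%.
M((Na₀.₄₇K₀.₅₃)AlSi₃O₈) = 270.756 g/mol, so wt% O = 127.992/270.756 × 100 = 47.27%.
35.84 − 47.27 = -11.43 pp.

-11.43 percentage points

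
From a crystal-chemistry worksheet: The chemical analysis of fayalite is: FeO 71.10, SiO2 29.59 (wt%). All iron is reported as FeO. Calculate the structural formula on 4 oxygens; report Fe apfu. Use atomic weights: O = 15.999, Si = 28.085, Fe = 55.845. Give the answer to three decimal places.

2.005 Fe apfu

71.10 wt% FeO ÷ 71.844 g/mol = 0.98964 mol, giving 0.98964 Fe and 0.98964 O.
29.59 wt% SiO2 ÷ 60.083 g/mol = 0.49249 mol, giving 0.49249 Si and 0.98498 O.
Oxygen sums to 1.97462; scaling by 4/1.97462 = 2.02571 puts the formula on 4 O.
Fe: 0.98964 × 2.02571 = 2.005 atoms per formula unit.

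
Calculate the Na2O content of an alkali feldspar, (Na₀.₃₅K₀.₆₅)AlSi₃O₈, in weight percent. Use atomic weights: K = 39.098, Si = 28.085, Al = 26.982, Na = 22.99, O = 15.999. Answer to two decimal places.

3.98 wt%

Molar mass of (Na₀.₃₅K₀.₆₅)AlSi₃O₈ = 0.35*22.99 + 0.65*39.098 + 1*26.982 + 3*28.085 + 8*15.999 = 272.689 g/mol.
Each formula unit contains 0.35 Na, equivalent to 0.35/2 = 0.1750 mol Na2O.
M(Na2O) = 2×22.99 + 1×15.999 = 61.979 g/mol.
Mass of Na2O per formula unit = 0.1750 × 61.979 = 10.846 g.
Na2O wt% = 10.846 / 272.689 × 100 = 3.98%.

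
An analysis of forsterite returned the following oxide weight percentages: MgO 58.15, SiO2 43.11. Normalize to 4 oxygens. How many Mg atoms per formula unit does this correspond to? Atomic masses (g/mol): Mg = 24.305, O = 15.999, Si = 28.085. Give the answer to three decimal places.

MgO: 58.15/40.304 = 1.44278 mol → 1.44278 mol Mg, 1.44278 mol O.
SiO2: 43.11/60.083 = 0.71751 mol → 0.71751 mol Si, 1.43502 mol O.
Total oxygen = 2.87780 mol. Normalization factor = 4/2.87780 = 1.38995.
Mg per 4 O = 1.44278 × 1.38995 = 2.005.

2.005 Mg apfu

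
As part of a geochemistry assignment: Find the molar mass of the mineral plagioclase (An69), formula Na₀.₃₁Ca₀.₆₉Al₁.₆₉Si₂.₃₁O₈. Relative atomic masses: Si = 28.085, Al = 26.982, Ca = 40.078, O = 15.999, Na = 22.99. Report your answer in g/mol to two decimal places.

273.25 g/mol

The formula mass is the sum 0.31*22.99 + 0.69*40.078 + 1.69*26.982 + 2.31*28.085 + 8*15.999.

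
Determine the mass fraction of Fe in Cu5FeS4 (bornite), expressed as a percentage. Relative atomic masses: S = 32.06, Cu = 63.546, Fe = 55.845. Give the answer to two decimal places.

11.13 mass %

Molar mass of Cu5FeS4: 5·63.546 + 1·55.845 + 4·32.06 = 501.815 g/mol.
Mass of Fe per formula unit: 1 × 55.845 = 55.845 g.
Weight fraction Fe = 55.845 / 501.815 = 0.1113.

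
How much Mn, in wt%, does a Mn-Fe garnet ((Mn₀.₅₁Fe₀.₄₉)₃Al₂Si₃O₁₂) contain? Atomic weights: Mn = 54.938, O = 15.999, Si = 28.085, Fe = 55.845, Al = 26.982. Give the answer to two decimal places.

16.93 wt%

Molar mass of (Mn₀.₅₁Fe₀.₄₉)₃Al₂Si₃O₁₂: 1.53·54.938 + 1.47·55.845 + 2·26.982 + 3·28.085 + 12·15.999 = 496.354 g/mol.
Mass of Mn per formula unit: 1.53 × 54.938 = 84.055 g.
Weight fraction Mn = 84.055 / 496.354 = 0.1693.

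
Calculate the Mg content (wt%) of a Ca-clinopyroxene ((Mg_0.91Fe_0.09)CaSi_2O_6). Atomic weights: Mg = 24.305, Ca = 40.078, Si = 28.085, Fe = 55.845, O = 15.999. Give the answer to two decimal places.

10.08 wt%

Formula mass = 0.91×24.305 + 0.09×55.845 + 1×40.078 + 2×28.085 + 6×15.999 = 219.386 g/mol, of which 22.118 g is Mg.
So Mg makes up 22.118/219.386 = 0.1008 of the mass, i.e. 10.08%.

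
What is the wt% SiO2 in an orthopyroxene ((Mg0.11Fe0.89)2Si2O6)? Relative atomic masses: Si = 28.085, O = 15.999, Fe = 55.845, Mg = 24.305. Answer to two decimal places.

46.77 wt%

Molar mass of (Mg0.11Fe0.89)2Si2O6 = 0.22*24.305 + 1.78*55.845 + 2*28.085 + 6*15.999 = 256.915 g/mol.
Each formula unit contains 2 Si, equivalent to 2/1 = 2.0000 mol SiO2.
M(SiO2) = 1×28.085 + 2×15.999 = 60.083 g/mol.
Mass of SiO2 per formula unit = 2.0000 × 60.083 = 120.166 g.
SiO2 wt% = 120.166 / 256.915 × 100 = 46.77%.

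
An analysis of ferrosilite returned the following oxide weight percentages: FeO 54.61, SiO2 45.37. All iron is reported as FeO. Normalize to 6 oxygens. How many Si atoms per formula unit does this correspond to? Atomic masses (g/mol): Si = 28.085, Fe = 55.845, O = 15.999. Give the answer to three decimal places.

54.61 wt% FeO ÷ 71.844 g/mol = 0.76012 mol, giving 0.76012 Fe and 0.76012 O.
45.37 wt% SiO2 ÷ 60.083 g/mol = 0.75512 mol, giving 0.75512 Si and 1.51024 O.
Oxygen sums to 2.27036; scaling by 6/2.27036 = 2.64275 puts the formula on 6 O.
Si: 0.75512 × 2.64275 = 1.996 atoms per formula unit.

1.996 Si apfu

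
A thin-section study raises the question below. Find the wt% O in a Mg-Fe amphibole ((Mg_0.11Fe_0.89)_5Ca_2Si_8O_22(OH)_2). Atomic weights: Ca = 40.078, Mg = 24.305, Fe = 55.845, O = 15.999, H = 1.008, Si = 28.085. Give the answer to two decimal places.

Molar mass of (Mg_0.11Fe_0.89)_5Ca_2Si_8O_22(OH)_2: 0.55×24.305 + 4.45×55.845 + 2×40.078 + 8×28.085 + 24×15.999 + 2×1.008 = 952.706 g/mol.
Mass of O per formula unit: 24 × 15.999 = 383.976 g.
Weight fraction O = 383.976 / 952.706 = 0.4030.

40.30 wt%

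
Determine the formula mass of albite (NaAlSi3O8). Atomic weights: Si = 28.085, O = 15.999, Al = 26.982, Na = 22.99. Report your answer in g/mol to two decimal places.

The formula mass is the sum 1*22.99 + 1*26.982 + 3*28.085 + 8*15.999.

262.22 g/mol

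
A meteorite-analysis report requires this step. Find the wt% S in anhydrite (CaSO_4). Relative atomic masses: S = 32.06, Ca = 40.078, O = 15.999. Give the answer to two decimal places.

Molar mass of CaSO_4: 1·40.078 + 1·32.06 + 4·15.999 = 136.134 g/mol.
Mass of S per formula unit: 1 × 32.06 = 32.060 g.
Weight fraction S = 32.060 / 136.134 = 0.2355.

23.55 weight percent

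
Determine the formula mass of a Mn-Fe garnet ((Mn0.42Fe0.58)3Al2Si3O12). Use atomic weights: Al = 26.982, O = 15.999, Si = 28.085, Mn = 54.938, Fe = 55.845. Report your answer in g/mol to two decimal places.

496.60 g/mol

M = 1.26×54.938 + 1.74×55.845 + 2×26.982 + 3×28.085 + 12×15.999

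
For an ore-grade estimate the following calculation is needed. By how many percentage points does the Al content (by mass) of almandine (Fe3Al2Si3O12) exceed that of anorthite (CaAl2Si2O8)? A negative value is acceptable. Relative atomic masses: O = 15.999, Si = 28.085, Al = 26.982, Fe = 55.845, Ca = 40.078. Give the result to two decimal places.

First mineral: 53.964 g Al in 497.742 g formula = 10.84 wt% Al.
Second mineral: 53.964 g Al in 278.204 g formula = 19.40 wt% Al.
10.84% − 19.40% gives a difference of -8.56 percentage points.

-8.56 percentage points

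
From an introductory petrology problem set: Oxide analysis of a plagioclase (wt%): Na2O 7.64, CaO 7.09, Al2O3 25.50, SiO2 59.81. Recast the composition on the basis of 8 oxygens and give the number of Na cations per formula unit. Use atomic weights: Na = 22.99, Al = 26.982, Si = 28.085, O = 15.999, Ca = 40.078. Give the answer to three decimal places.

0.659 Na apfu

7.64 wt% Na2O ÷ 61.979 g/mol = 0.12327 mol, giving 0.24654 Na and 0.12327 O.
7.09 wt% CaO ÷ 56.077 g/mol = 0.12643 mol, giving 0.12643 Ca and 0.12643 O.
25.50 wt% Al2O3 ÷ 101.961 g/mol = 0.25010 mol, giving 0.50020 Al and 0.75030 O.
59.81 wt% SiO2 ÷ 60.083 g/mol = 0.99546 mol, giving 0.99546 Si and 1.99092 O.
Oxygen sums to 2.99092; scaling by 8/2.99092 = 2.67476 puts the formula on 8 O.
Na: 0.24654 × 2.67476 = 0.659 atoms per formula unit.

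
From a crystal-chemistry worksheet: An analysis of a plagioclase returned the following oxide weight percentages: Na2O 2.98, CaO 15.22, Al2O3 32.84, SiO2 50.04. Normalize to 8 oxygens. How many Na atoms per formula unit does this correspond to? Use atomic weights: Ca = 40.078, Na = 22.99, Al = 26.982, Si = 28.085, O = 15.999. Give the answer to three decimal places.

Na2O: 2.98/61.979 = 0.04808 mol → 0.09616 mol Na, 0.04808 mol O.
CaO: 15.22/56.077 = 0.27141 mol → 0.27141 mol Ca, 0.27141 mol O.
Al2O3: 32.84/101.961 = 0.32208 mol → 0.64416 mol Al, 0.96624 mol O.
SiO2: 50.04/60.083 = 0.83285 mol → 0.83285 mol Si, 1.66570 mol O.
Total oxygen = 2.95143 mol. Normalization factor = 8/2.95143 = 2.71055.
Na per 8 O = 0.09616 × 2.71055 = 0.261.

0.261 Na apfu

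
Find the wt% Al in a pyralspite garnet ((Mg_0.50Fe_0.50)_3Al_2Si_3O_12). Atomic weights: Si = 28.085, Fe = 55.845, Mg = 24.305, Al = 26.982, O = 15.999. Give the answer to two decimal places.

11.98 wt%

Formula mass = 1.50×24.305 + 1.50×55.845 + 2×26.982 + 3×28.085 + 12×15.999 = 450.432 g/mol, of which 53.964 g is Al.
So Al makes up 53.964/450.432 = 0.1198 of the mass, i.e. 11.98%.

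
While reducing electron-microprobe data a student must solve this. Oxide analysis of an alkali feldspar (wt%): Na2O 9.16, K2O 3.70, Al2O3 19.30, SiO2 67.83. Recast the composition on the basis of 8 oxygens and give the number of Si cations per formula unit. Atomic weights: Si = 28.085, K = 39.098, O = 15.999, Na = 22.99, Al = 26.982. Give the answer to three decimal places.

Na2O (M=61.979): mol = 0.14779; Na = 0.29558, O = 0.14779.
K2O (M=94.195): mol = 0.03928; K = 0.07856, O = 0.03928.
Al2O3 (M=101.961): mol = 0.18929; Al = 0.37858, O = 0.56787.
SiO2 (M=60.083): mol = 1.12894; Si = 1.12894, O = 2.25788.
ΣO = 3.01282; factor = 8/ΣO = 2.65532.
Si apfu = 1.12894 × 2.65532 = 2.998.

2.998 Si apfu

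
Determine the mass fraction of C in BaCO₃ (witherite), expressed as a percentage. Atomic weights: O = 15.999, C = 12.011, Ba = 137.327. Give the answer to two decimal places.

M(BaCO₃) = 197.335 g/mol.
C contributes 1 × 12.011 = 12.011 g per mole.
12.011/197.335 = 0.0609 → 6.09%.

6.09 mass %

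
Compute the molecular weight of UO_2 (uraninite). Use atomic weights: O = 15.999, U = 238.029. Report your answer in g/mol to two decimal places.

The formula mass is the sum 1*238.029 + 2*15.999.

270.03 g/mol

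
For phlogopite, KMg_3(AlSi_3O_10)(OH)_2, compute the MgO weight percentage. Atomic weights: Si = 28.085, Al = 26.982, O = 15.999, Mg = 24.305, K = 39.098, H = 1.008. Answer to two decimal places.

28.98 wt%

Formula mass = 417.254 g/mol.
3 Mg → 3.0000 mol MgO per formula unit; M(MgO) = 40.304, so MgO mass = 120.912 g.
120.912/417.254 × 100 = 28.98 wt%.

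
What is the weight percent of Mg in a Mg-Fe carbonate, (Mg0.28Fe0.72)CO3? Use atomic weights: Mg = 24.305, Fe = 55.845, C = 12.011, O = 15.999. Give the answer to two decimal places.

6.36 weight percent

Formula mass = 0.28*24.305 + 0.72*55.845 + 1*12.011 + 3*15.999 = 107.022 g/mol, of which 6.805 g is Mg.
So Mg makes up 6.805/107.022 = 0.0636 of the mass, i.e. 6.36%.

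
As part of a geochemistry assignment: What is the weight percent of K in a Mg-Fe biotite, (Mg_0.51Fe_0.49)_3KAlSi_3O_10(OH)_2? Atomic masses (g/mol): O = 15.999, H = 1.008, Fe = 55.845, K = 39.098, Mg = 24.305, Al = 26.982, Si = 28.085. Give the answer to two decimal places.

8.43 weight percent

M((Mg_0.51Fe_0.49)_3KAlSi_3O_10(OH)_2) = 463.618 g/mol.
K contributes 1 × 39.098 = 39.098 g per mole.
39.098/463.618 = 0.0843 → 8.43%.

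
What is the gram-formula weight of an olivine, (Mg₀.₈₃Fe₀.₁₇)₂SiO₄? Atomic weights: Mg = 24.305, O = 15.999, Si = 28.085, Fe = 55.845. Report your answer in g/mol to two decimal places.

The formula mass is the sum 1.66·24.305 + 0.34·55.845 + 1·28.085 + 4·15.999.

151.41 g/mol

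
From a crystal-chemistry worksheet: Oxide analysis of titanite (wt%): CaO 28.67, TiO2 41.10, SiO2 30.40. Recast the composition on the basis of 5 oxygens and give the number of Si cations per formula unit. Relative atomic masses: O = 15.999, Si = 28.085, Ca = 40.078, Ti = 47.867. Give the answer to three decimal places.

CaO (M=56.077): mol = 0.51126; Ca = 0.51126, O = 0.51126.
TiO2 (M=79.865): mol = 0.51462; Ti = 0.51462, O = 1.02924.
SiO2 (M=60.083): mol = 0.50597; Si = 0.50597, O = 1.01194.
ΣO = 2.55244; factor = 5/ΣO = 1.95891.
Si apfu = 0.50597 × 1.95891 = 0.991.

0.991 Si apfu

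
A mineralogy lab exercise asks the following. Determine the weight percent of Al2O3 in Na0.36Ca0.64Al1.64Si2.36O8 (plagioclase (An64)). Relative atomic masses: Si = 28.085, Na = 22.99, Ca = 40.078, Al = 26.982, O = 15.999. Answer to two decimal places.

30.69 wt%

Formula mass = 272.449 g/mol.
1.64 Al → 0.8200 mol Al2O3 per formula unit; M(Al2O3) = 101.961, so Al2O3 mass = 83.608 g.
83.608/272.449 × 100 = 30.69 wt%.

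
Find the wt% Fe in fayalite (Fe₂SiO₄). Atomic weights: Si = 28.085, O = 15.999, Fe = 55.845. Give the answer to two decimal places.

54.81 mass %

Molar mass of Fe₂SiO₄: 2·55.845 + 1·28.085 + 4·15.999 = 203.771 g/mol.
Mass of Fe per formula unit: 2 × 55.845 = 111.690 g.
Weight fraction Fe = 111.690 / 203.771 = 0.5481.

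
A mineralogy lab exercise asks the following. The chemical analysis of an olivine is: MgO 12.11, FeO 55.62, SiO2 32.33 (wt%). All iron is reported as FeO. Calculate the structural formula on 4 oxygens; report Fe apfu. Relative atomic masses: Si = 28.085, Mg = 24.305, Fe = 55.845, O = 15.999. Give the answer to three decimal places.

1.440 Fe apfu

MgO (M=40.304): mol = 0.30047; Mg = 0.30047, O = 0.30047.
FeO (M=71.844): mol = 0.77418; Fe = 0.77418, O = 0.77418.
SiO2 (M=60.083): mol = 0.53809; Si = 0.53809, O = 1.07618.
ΣO = 2.15083; factor = 4/ΣO = 1.85975.
Fe apfu = 0.77418 × 1.85975 = 1.440.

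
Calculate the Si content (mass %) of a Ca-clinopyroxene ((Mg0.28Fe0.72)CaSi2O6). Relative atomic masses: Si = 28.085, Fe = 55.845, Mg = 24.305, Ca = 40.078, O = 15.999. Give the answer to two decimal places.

M((Mg0.28Fe0.72)CaSi2O6) = 239.256 g/mol.
Si contributes 2 × 28.085 = 56.170 g per mole.
56.170/239.256 = 0.2348 → 23.48%.

23.48 mass %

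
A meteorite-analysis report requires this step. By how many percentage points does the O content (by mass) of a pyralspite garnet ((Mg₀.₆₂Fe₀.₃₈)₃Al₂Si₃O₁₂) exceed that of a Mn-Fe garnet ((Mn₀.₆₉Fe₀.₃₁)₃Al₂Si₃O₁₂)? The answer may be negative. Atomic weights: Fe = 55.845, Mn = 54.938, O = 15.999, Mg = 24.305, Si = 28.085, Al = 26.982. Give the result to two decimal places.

M((Mg₀.₆₂Fe₀.₃₈)₃Al₂Si₃O₁₂) = 439.078 g/mol, so wt% O = 191.988/439.078 × 100 = 43.73%.
M((Mn₀.₆₉Fe₀.₃₁)₃Al₂Si₃O₁₂) = 495.865 g/mol, so wt% O = 191.988/495.865 × 100 = 38.72%.
43.73 − 38.72 = 5.01 pp.

5.01 percentage points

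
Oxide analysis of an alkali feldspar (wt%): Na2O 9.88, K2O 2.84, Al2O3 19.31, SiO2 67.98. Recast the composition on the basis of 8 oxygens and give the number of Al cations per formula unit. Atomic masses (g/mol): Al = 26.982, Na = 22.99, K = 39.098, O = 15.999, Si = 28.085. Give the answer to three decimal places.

1.003 Al apfu

Na2O: 9.88/61.979 = 0.15941 mol → 0.31882 mol Na, 0.15941 mol O.
K2O: 2.84/94.195 = 0.03015 mol → 0.06030 mol K, 0.03015 mol O.
Al2O3: 19.31/101.961 = 0.18939 mol → 0.37878 mol Al, 0.56817 mol O.
SiO2: 67.98/60.083 = 1.13143 mol → 1.13143 mol Si, 2.26286 mol O.
Total oxygen = 3.02059 mol. Normalization factor = 8/3.02059 = 2.64849.
Al per 8 O = 0.37878 × 2.64849 = 1.003.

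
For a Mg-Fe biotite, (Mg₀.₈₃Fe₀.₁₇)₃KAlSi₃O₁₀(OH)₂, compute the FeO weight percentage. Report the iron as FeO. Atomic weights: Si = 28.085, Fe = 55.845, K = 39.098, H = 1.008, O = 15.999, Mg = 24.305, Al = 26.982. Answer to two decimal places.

8.46 wt%

Molar mass of (Mg₀.₈₃Fe₀.₁₇)₃KAlSi₃O₁₀(OH)₂ = 2.49·24.305 + 0.51·55.845 + 1·39.098 + 1·26.982 + 3·28.085 + 12·15.999 + 2·1.008 = 433.339 g/mol.
Each formula unit contains 0.51 Fe, equivalent to 0.51/1 = 0.5100 mol FeO.
M(FeO) = 1×55.845 + 1×15.999 = 71.844 g/mol.
Mass of FeO per formula unit = 0.5100 × 71.844 = 36.640 g.
FeO wt% = 36.640 / 433.339 × 100 = 8.46%.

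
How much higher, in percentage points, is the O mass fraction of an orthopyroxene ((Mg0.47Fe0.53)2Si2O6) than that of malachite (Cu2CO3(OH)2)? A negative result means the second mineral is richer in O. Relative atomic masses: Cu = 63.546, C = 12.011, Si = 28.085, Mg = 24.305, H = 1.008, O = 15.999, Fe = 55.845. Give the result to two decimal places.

First mineral: 95.994 g O in 234.206 g formula = 40.99 wt% O.
Second mineral: 79.995 g O in 221.114 g formula = 36.18 wt% O.
40.99% − 36.18% gives a difference of 4.81 percentage points.

4.81 percentage points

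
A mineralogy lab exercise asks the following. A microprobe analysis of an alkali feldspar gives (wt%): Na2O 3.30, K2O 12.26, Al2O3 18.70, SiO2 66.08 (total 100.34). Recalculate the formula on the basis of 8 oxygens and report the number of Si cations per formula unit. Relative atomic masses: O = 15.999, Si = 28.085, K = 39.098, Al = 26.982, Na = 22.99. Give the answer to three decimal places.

3.000 Si apfu

Na2O (M=61.979): mol = 0.05324; Na = 0.10648, O = 0.05324.
K2O (M=94.195): mol = 0.13016; K = 0.26032, O = 0.13016.
Al2O3 (M=101.961): mol = 0.18340; Al = 0.36680, O = 0.55020.
SiO2 (M=60.083): mol = 1.09981; Si = 1.09981, O = 2.19962.
ΣO = 2.93322; factor = 8/ΣO = 2.72738.
Si apfu = 1.09981 × 2.72738 = 3.000.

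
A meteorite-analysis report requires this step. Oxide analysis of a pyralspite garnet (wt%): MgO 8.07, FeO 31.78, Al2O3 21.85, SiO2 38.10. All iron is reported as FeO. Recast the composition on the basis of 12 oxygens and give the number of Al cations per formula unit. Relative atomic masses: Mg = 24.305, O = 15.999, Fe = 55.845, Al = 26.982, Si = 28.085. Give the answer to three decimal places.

MgO: 8.07/40.304 = 0.20023 mol → 0.20023 mol Mg, 0.20023 mol O.
FeO: 31.78/71.844 = 0.44235 mol → 0.44235 mol Fe, 0.44235 mol O.
Al2O3: 21.85/101.961 = 0.21430 mol → 0.42860 mol Al, 0.64290 mol O.
SiO2: 38.10/60.083 = 0.63412 mol → 0.63412 mol Si, 1.26824 mol O.
Total oxygen = 2.55372 mol. Normalization factor = 12/2.55372 = 4.69903.
Al per 12 O = 0.42860 × 4.69903 = 2.014.

2.014 Al apfu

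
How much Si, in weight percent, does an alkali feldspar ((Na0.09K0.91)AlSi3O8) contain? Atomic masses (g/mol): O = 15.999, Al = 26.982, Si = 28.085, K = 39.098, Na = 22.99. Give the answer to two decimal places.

30.43 weight percent

M((Na0.09K0.91)AlSi3O8) = 276.877 g/mol.
Si contributes 3 × 28.085 = 84.255 g per mole.
84.255/276.877 = 0.3043 → 30.43%.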